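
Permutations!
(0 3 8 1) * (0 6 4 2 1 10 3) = [0, 6, 1, 8, 2, 5, 4, 7, 10, 9, 3] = (1 6 4 2)(3 8 10)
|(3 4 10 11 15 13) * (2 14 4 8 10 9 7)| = 30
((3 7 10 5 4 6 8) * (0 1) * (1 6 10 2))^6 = ((0 6 8 3 7 2 1)(4 10 5))^6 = (10)(0 1 2 7 3 8 6)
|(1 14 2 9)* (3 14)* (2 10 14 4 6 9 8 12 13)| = 20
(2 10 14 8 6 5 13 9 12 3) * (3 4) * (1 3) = (1 3 2 10 14 8 6 5 13 9 12 4) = [0, 3, 10, 2, 1, 13, 5, 7, 6, 12, 14, 11, 4, 9, 8]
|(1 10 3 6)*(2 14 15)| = |(1 10 3 6)(2 14 15)| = 12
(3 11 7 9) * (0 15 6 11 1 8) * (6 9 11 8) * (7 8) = (0 15 9 3 1 6 7 11 8) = [15, 6, 2, 1, 4, 5, 7, 11, 0, 3, 10, 8, 12, 13, 14, 9]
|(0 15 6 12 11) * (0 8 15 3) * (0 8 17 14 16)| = |(0 3 8 15 6 12 11 17 14 16)| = 10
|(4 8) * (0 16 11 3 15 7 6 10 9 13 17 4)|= 13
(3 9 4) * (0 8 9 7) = (0 8 9 4 3 7) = [8, 1, 2, 7, 3, 5, 6, 0, 9, 4]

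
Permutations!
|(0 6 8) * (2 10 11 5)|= |(0 6 8)(2 10 11 5)|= 12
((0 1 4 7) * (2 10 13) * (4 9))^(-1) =(0 7 4 9 1)(2 13 10)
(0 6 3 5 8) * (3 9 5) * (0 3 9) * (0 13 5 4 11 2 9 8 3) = (0 6 13 5 3 8)(2 9 4 11) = [6, 1, 9, 8, 11, 3, 13, 7, 0, 4, 10, 2, 12, 5]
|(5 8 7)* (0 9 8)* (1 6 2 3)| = 20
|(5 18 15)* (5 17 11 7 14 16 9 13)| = 10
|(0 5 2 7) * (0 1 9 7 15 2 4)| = 6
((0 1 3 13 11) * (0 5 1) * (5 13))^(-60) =(13)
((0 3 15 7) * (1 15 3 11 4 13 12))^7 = (0 7 15 1 12 13 4 11)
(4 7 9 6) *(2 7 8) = (2 7 9 6 4 8) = [0, 1, 7, 3, 8, 5, 4, 9, 2, 6]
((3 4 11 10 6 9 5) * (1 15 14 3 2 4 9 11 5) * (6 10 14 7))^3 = ((1 15 7 6 11 14 3 9)(2 4 5))^3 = (1 6 3 15 11 9 7 14)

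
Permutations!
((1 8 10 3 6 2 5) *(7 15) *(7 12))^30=((1 8 10 3 6 2 5)(7 15 12))^30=(15)(1 10 6 5 8 3 2)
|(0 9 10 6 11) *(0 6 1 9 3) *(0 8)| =|(0 3 8)(1 9 10)(6 11)| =6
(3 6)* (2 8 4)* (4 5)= [0, 1, 8, 6, 2, 4, 3, 7, 5]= (2 8 5 4)(3 6)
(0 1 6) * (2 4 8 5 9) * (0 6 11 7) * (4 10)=(0 1 11 7)(2 10 4 8 5 9)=[1, 11, 10, 3, 8, 9, 6, 0, 5, 2, 4, 7]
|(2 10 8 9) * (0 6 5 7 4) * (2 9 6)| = |(0 2 10 8 6 5 7 4)| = 8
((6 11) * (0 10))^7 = (0 10)(6 11)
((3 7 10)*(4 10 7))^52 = (3 4 10) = ((3 4 10))^52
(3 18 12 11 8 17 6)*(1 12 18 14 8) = (18)(1 12 11)(3 14 8 17 6) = [0, 12, 2, 14, 4, 5, 3, 7, 17, 9, 10, 1, 11, 13, 8, 15, 16, 6, 18]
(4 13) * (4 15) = (4 13 15) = [0, 1, 2, 3, 13, 5, 6, 7, 8, 9, 10, 11, 12, 15, 14, 4]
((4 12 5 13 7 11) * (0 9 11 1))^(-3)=((0 9 11 4 12 5 13 7 1))^(-3)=(0 13 4)(1 5 11)(7 12 9)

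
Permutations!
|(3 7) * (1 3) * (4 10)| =6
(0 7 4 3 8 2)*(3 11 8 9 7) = [3, 1, 0, 9, 11, 5, 6, 4, 2, 7, 10, 8] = (0 3 9 7 4 11 8 2)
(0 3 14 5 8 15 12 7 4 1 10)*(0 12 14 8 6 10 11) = [3, 11, 2, 8, 1, 6, 10, 4, 15, 9, 12, 0, 7, 13, 5, 14] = (0 3 8 15 14 5 6 10 12 7 4 1 11)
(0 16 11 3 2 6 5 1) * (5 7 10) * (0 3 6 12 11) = (0 16)(1 3 2 12 11 6 7 10 5) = [16, 3, 12, 2, 4, 1, 7, 10, 8, 9, 5, 6, 11, 13, 14, 15, 0]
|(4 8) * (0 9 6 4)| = 5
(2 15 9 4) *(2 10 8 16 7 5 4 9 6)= (2 15 6)(4 10 8 16 7 5)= [0, 1, 15, 3, 10, 4, 2, 5, 16, 9, 8, 11, 12, 13, 14, 6, 7]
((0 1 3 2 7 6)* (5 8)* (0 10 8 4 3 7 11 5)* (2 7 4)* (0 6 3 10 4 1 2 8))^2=((0 2 11 5 8 6 4 10)(3 7))^2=(0 11 8 4)(2 5 6 10)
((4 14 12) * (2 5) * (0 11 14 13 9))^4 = (0 4 11 13 14 9 12)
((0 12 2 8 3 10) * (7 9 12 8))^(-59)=((0 8 3 10)(2 7 9 12))^(-59)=(0 8 3 10)(2 7 9 12)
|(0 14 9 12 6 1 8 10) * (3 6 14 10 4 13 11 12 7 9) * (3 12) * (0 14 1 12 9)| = |(0 10 14 9 7)(1 8 4 13 11 3 6 12)| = 40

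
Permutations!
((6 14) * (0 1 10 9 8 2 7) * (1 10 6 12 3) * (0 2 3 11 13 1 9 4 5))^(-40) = (1 14 11)(3 8 9)(6 12 13)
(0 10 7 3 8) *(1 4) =(0 10 7 3 8)(1 4) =[10, 4, 2, 8, 1, 5, 6, 3, 0, 9, 7]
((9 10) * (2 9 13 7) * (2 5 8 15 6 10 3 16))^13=(2 9 3 16)(5 7 13 10 6 15 8)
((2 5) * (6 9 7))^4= ((2 5)(6 9 7))^4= (6 9 7)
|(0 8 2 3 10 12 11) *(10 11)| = |(0 8 2 3 11)(10 12)| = 10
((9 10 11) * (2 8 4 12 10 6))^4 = (2 10)(4 9)(6 12)(8 11)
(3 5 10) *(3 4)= (3 5 10 4)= [0, 1, 2, 5, 3, 10, 6, 7, 8, 9, 4]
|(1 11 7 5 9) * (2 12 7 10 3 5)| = 6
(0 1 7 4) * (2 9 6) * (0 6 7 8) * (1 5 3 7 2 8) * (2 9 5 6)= (9)(0 6 8)(2 5 3 7 4)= [6, 1, 5, 7, 2, 3, 8, 4, 0, 9]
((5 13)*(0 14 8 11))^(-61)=((0 14 8 11)(5 13))^(-61)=(0 11 8 14)(5 13)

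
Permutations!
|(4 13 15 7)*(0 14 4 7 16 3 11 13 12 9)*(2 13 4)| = 11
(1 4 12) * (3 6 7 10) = (1 4 12)(3 6 7 10) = [0, 4, 2, 6, 12, 5, 7, 10, 8, 9, 3, 11, 1]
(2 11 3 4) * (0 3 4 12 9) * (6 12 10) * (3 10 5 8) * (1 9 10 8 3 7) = (0 8 7 1 9)(2 11 4)(3 5)(6 12 10) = [8, 9, 11, 5, 2, 3, 12, 1, 7, 0, 6, 4, 10]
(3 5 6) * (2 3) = [0, 1, 3, 5, 4, 6, 2] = (2 3 5 6)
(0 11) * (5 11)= [5, 1, 2, 3, 4, 11, 6, 7, 8, 9, 10, 0]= (0 5 11)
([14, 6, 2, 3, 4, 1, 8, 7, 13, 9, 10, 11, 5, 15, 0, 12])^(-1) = [14, 5, 2, 3, 4, 12, 1, 7, 6, 9, 10, 11, 15, 8, 0, 13]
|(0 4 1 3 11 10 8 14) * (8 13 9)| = 10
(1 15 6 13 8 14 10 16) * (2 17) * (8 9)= (1 15 6 13 9 8 14 10 16)(2 17)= [0, 15, 17, 3, 4, 5, 13, 7, 14, 8, 16, 11, 12, 9, 10, 6, 1, 2]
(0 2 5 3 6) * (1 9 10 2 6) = (0 6)(1 9 10 2 5 3) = [6, 9, 5, 1, 4, 3, 0, 7, 8, 10, 2]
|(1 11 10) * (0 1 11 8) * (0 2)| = |(0 1 8 2)(10 11)| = 4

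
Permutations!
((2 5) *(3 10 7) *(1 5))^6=(10)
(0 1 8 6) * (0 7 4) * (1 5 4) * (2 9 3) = (0 5 4)(1 8 6 7)(2 9 3) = [5, 8, 9, 2, 0, 4, 7, 1, 6, 3]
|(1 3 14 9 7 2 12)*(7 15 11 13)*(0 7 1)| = |(0 7 2 12)(1 3 14 9 15 11 13)| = 28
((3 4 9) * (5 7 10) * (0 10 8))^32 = (0 5 8 10 7)(3 9 4)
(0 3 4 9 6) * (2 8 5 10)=(0 3 4 9 6)(2 8 5 10)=[3, 1, 8, 4, 9, 10, 0, 7, 5, 6, 2]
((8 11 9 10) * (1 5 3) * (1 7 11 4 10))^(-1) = (1 9 11 7 3 5)(4 8 10)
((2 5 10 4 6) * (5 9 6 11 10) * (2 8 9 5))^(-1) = (2 5)(4 10 11)(6 9 8)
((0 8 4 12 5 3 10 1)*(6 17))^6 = (17)(0 10 5 4)(1 3 12 8)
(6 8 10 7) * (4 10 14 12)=(4 10 7 6 8 14 12)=[0, 1, 2, 3, 10, 5, 8, 6, 14, 9, 7, 11, 4, 13, 12]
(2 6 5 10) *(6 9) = (2 9 6 5 10) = [0, 1, 9, 3, 4, 10, 5, 7, 8, 6, 2]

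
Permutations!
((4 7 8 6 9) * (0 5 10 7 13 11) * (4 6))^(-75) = (0 4 10 11 8 5 13 7)(6 9) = ((0 5 10 7 8 4 13 11)(6 9))^(-75)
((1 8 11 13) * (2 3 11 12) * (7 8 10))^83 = (1 7 12 3 13 10 8 2 11)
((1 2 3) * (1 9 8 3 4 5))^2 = ((1 2 4 5)(3 9 8))^2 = (1 4)(2 5)(3 8 9)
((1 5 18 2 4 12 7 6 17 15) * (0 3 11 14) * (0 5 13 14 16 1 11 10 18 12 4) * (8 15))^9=((0 3 10 18 2)(1 13 14 5 12 7 6 17 8 15 11 16))^9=(0 2 18 10 3)(1 15 6 5)(7 14 16 8)(11 17 12 13)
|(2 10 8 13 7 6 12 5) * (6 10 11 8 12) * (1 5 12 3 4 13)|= 5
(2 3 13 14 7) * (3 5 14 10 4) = (2 5 14 7)(3 13 10 4) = [0, 1, 5, 13, 3, 14, 6, 2, 8, 9, 4, 11, 12, 10, 7]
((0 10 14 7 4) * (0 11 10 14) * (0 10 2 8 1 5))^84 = (0 4 8)(1 14 11)(2 5 7)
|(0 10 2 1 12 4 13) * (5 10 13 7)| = 14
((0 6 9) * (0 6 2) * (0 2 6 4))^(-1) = (0 4 9 6) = ((0 6 9 4))^(-1)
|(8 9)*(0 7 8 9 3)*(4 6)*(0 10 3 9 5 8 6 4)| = |(0 7 6)(3 10)(5 8 9)| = 6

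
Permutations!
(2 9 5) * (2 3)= (2 9 5 3)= [0, 1, 9, 2, 4, 3, 6, 7, 8, 5]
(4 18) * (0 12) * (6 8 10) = [12, 1, 2, 3, 18, 5, 8, 7, 10, 9, 6, 11, 0, 13, 14, 15, 16, 17, 4] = (0 12)(4 18)(6 8 10)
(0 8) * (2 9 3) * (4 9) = [8, 1, 4, 2, 9, 5, 6, 7, 0, 3] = (0 8)(2 4 9 3)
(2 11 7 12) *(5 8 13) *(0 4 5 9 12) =(0 4 5 8 13 9 12 2 11 7) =[4, 1, 11, 3, 5, 8, 6, 0, 13, 12, 10, 7, 2, 9]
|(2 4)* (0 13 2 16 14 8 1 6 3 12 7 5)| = |(0 13 2 4 16 14 8 1 6 3 12 7 5)| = 13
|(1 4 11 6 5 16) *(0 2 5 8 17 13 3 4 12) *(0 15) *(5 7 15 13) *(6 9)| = |(0 2 7 15)(1 12 13 3 4 11 9 6 8 17 5 16)| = 12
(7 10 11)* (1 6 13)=(1 6 13)(7 10 11)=[0, 6, 2, 3, 4, 5, 13, 10, 8, 9, 11, 7, 12, 1]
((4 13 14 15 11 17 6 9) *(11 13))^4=((4 11 17 6 9)(13 14 15))^4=(4 9 6 17 11)(13 14 15)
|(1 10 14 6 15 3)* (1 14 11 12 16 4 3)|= 10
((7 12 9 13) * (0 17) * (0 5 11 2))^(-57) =((0 17 5 11 2)(7 12 9 13))^(-57) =(0 11 17 2 5)(7 13 9 12)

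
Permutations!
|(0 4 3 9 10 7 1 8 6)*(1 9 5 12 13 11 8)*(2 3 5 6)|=|(0 4 5 12 13 11 8 2 3 6)(7 9 10)|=30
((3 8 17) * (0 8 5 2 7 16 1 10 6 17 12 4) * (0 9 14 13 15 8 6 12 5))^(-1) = ((0 6 17 3)(1 10 12 4 9 14 13 15 8 5 2 7 16))^(-1) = (0 3 17 6)(1 16 7 2 5 8 15 13 14 9 4 12 10)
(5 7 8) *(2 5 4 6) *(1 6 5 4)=[0, 6, 4, 3, 5, 7, 2, 8, 1]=(1 6 2 4 5 7 8)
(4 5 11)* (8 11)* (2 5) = (2 5 8 11 4) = [0, 1, 5, 3, 2, 8, 6, 7, 11, 9, 10, 4]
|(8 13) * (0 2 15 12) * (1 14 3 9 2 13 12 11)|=28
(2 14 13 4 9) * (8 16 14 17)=[0, 1, 17, 3, 9, 5, 6, 7, 16, 2, 10, 11, 12, 4, 13, 15, 14, 8]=(2 17 8 16 14 13 4 9)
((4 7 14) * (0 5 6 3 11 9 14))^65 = ((0 5 6 3 11 9 14 4 7))^65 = (0 6 11 14 7 5 3 9 4)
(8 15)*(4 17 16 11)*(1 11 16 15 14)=[0, 11, 2, 3, 17, 5, 6, 7, 14, 9, 10, 4, 12, 13, 1, 8, 16, 15]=(1 11 4 17 15 8 14)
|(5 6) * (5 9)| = 3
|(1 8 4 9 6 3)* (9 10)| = |(1 8 4 10 9 6 3)| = 7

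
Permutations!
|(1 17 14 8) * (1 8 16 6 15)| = 6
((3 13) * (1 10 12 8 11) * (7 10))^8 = ((1 7 10 12 8 11)(3 13))^8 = (13)(1 10 8)(7 12 11)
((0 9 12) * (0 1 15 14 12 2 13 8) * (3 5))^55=(1 12 14 15)(3 5)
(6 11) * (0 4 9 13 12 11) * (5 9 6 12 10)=(0 4 6)(5 9 13 10)(11 12)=[4, 1, 2, 3, 6, 9, 0, 7, 8, 13, 5, 12, 11, 10]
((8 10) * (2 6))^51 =(2 6)(8 10)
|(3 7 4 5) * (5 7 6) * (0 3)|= |(0 3 6 5)(4 7)|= 4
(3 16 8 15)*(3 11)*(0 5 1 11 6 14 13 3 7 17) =(0 5 1 11 7 17)(3 16 8 15 6 14 13) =[5, 11, 2, 16, 4, 1, 14, 17, 15, 9, 10, 7, 12, 3, 13, 6, 8, 0]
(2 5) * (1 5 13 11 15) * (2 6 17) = [0, 5, 13, 3, 4, 6, 17, 7, 8, 9, 10, 15, 12, 11, 14, 1, 16, 2] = (1 5 6 17 2 13 11 15)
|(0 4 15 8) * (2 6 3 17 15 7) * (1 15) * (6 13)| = 11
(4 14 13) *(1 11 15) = [0, 11, 2, 3, 14, 5, 6, 7, 8, 9, 10, 15, 12, 4, 13, 1] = (1 11 15)(4 14 13)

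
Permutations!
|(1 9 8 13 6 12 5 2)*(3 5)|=|(1 9 8 13 6 12 3 5 2)|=9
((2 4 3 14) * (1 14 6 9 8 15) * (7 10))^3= (1 4 9)(2 6 15)(3 8 14)(7 10)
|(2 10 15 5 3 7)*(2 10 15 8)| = 7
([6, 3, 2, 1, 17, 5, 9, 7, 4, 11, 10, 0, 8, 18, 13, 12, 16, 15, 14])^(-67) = (0 6 9 11)(1 3)(4 12 17 8 15)(13 14 18)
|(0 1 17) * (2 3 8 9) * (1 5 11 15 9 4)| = |(0 5 11 15 9 2 3 8 4 1 17)| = 11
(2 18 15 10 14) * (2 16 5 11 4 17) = [0, 1, 18, 3, 17, 11, 6, 7, 8, 9, 14, 4, 12, 13, 16, 10, 5, 2, 15] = (2 18 15 10 14 16 5 11 4 17)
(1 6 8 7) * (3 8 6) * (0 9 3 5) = [9, 5, 2, 8, 4, 0, 6, 1, 7, 3] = (0 9 3 8 7 1 5)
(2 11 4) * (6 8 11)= (2 6 8 11 4)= [0, 1, 6, 3, 2, 5, 8, 7, 11, 9, 10, 4]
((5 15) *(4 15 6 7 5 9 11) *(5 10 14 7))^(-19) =(4 15 9 11)(5 6)(7 14 10)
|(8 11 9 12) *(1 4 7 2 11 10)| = |(1 4 7 2 11 9 12 8 10)| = 9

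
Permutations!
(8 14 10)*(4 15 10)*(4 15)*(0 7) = (0 7)(8 14 15 10) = [7, 1, 2, 3, 4, 5, 6, 0, 14, 9, 8, 11, 12, 13, 15, 10]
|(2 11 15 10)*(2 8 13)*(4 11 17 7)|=9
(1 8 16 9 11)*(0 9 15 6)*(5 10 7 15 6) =(0 9 11 1 8 16 6)(5 10 7 15) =[9, 8, 2, 3, 4, 10, 0, 15, 16, 11, 7, 1, 12, 13, 14, 5, 6]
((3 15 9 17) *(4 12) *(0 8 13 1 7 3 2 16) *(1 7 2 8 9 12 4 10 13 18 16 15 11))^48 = ((0 9 17 8 18 16)(1 2 15 12 10 13 7 3 11))^48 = (18)(1 12 7)(2 10 3)(11 15 13)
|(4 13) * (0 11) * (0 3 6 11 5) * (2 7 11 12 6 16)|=|(0 5)(2 7 11 3 16)(4 13)(6 12)|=10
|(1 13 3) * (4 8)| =6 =|(1 13 3)(4 8)|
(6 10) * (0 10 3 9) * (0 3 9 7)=(0 10 6 9 3 7)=[10, 1, 2, 7, 4, 5, 9, 0, 8, 3, 6]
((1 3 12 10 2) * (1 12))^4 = ((1 3)(2 12 10))^4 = (2 12 10)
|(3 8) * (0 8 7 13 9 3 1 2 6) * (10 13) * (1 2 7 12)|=|(0 8 2 6)(1 7 10 13 9 3 12)|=28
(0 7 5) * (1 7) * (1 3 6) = (0 3 6 1 7 5) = [3, 7, 2, 6, 4, 0, 1, 5]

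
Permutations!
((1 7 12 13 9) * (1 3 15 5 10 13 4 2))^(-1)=((1 7 12 4 2)(3 15 5 10 13 9))^(-1)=(1 2 4 12 7)(3 9 13 10 5 15)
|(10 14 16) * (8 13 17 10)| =6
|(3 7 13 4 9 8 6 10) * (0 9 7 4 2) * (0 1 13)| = |(0 9 8 6 10 3 4 7)(1 13 2)| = 24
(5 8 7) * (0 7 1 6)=(0 7 5 8 1 6)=[7, 6, 2, 3, 4, 8, 0, 5, 1]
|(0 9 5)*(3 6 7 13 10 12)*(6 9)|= |(0 6 7 13 10 12 3 9 5)|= 9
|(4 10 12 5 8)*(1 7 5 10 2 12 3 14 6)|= |(1 7 5 8 4 2 12 10 3 14 6)|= 11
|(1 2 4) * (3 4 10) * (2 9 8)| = 7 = |(1 9 8 2 10 3 4)|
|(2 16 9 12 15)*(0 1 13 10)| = 20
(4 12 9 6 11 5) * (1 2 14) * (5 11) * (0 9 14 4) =(0 9 6 5)(1 2 4 12 14) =[9, 2, 4, 3, 12, 0, 5, 7, 8, 6, 10, 11, 14, 13, 1]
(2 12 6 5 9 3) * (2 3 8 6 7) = (2 12 7)(5 9 8 6) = [0, 1, 12, 3, 4, 9, 5, 2, 6, 8, 10, 11, 7]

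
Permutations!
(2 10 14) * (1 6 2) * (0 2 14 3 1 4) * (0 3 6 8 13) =(0 2 10 6 14 4 3 1 8 13) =[2, 8, 10, 1, 3, 5, 14, 7, 13, 9, 6, 11, 12, 0, 4]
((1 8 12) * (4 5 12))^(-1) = (1 12 5 4 8)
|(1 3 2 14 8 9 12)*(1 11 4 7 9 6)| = 30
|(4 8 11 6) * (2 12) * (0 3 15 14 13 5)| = 12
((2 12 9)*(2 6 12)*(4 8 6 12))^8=(12)(4 6 8)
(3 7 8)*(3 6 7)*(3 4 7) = (3 4 7 8 6) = [0, 1, 2, 4, 7, 5, 3, 8, 6]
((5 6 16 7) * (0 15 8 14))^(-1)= (0 14 8 15)(5 7 16 6)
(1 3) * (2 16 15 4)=[0, 3, 16, 1, 2, 5, 6, 7, 8, 9, 10, 11, 12, 13, 14, 4, 15]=(1 3)(2 16 15 4)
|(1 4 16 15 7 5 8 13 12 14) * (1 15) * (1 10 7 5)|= 30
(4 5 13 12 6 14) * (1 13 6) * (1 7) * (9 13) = [0, 9, 2, 3, 5, 6, 14, 1, 8, 13, 10, 11, 7, 12, 4] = (1 9 13 12 7)(4 5 6 14)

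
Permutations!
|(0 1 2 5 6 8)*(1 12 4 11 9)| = 10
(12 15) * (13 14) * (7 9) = [0, 1, 2, 3, 4, 5, 6, 9, 8, 7, 10, 11, 15, 14, 13, 12] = (7 9)(12 15)(13 14)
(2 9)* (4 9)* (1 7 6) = (1 7 6)(2 4 9) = [0, 7, 4, 3, 9, 5, 1, 6, 8, 2]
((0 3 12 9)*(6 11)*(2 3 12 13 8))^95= ((0 12 9)(2 3 13 8)(6 11))^95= (0 9 12)(2 8 13 3)(6 11)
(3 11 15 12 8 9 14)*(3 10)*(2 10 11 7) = (2 10 3 7)(8 9 14 11 15 12) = [0, 1, 10, 7, 4, 5, 6, 2, 9, 14, 3, 15, 8, 13, 11, 12]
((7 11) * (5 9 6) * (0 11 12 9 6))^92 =((0 11 7 12 9)(5 6))^92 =(0 7 9 11 12)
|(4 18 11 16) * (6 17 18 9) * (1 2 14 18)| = |(1 2 14 18 11 16 4 9 6 17)| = 10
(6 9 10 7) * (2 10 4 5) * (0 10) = [10, 1, 0, 3, 5, 2, 9, 6, 8, 4, 7] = (0 10 7 6 9 4 5 2)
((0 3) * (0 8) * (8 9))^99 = ((0 3 9 8))^99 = (0 8 9 3)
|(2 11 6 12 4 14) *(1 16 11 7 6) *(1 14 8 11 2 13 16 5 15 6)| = 13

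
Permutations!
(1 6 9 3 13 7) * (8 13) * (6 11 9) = (1 11 9 3 8 13 7) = [0, 11, 2, 8, 4, 5, 6, 1, 13, 3, 10, 9, 12, 7]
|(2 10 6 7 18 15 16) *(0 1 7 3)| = 10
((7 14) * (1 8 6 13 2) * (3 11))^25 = (3 11)(7 14)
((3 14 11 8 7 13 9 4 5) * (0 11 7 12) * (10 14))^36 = (3 13)(4 14)(5 7)(9 10)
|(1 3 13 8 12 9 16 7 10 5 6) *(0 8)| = 12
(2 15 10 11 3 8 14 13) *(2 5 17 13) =[0, 1, 15, 8, 4, 17, 6, 7, 14, 9, 11, 3, 12, 5, 2, 10, 16, 13] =(2 15 10 11 3 8 14)(5 17 13)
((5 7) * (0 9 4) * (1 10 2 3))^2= (0 4 9)(1 2)(3 10)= ((0 9 4)(1 10 2 3)(5 7))^2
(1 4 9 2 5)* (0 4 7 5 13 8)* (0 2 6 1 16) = (0 4 9 6 1 7 5 16)(2 13 8) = [4, 7, 13, 3, 9, 16, 1, 5, 2, 6, 10, 11, 12, 8, 14, 15, 0]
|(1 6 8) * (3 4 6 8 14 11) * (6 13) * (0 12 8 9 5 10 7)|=24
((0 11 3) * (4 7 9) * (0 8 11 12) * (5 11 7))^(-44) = ((0 12)(3 8 7 9 4 5 11))^(-44) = (12)(3 5 9 8 11 4 7)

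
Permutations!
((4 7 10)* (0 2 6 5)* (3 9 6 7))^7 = ((0 2 7 10 4 3 9 6 5))^7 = (0 6 3 10 2 5 9 4 7)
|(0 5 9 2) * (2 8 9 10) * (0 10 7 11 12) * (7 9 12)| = 10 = |(0 5 9 8 12)(2 10)(7 11)|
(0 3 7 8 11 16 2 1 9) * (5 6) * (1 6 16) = [3, 9, 6, 7, 4, 16, 5, 8, 11, 0, 10, 1, 12, 13, 14, 15, 2] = (0 3 7 8 11 1 9)(2 6 5 16)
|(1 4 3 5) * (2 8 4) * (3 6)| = 7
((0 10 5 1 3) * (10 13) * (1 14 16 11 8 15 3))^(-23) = (0 8 14 13 15 16 10 3 11 5)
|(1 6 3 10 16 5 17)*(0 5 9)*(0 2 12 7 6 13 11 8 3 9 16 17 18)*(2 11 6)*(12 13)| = 12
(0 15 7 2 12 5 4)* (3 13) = [15, 1, 12, 13, 0, 4, 6, 2, 8, 9, 10, 11, 5, 3, 14, 7] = (0 15 7 2 12 5 4)(3 13)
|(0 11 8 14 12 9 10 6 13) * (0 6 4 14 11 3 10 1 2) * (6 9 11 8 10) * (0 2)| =30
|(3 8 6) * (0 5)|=6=|(0 5)(3 8 6)|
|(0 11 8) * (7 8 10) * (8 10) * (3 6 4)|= |(0 11 8)(3 6 4)(7 10)|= 6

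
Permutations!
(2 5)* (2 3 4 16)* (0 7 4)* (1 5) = (0 7 4 16 2 1 5 3) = [7, 5, 1, 0, 16, 3, 6, 4, 8, 9, 10, 11, 12, 13, 14, 15, 2]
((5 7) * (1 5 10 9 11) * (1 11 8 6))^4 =(11)(1 9 5 8 7 6 10)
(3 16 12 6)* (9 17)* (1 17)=(1 17 9)(3 16 12 6)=[0, 17, 2, 16, 4, 5, 3, 7, 8, 1, 10, 11, 6, 13, 14, 15, 12, 9]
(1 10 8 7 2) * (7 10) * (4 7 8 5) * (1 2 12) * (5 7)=[0, 8, 2, 3, 5, 4, 6, 12, 10, 9, 7, 11, 1]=(1 8 10 7 12)(4 5)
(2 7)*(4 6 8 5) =(2 7)(4 6 8 5) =[0, 1, 7, 3, 6, 4, 8, 2, 5]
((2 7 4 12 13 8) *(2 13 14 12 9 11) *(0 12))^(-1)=((0 12 14)(2 7 4 9 11)(8 13))^(-1)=(0 14 12)(2 11 9 4 7)(8 13)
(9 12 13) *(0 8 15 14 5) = (0 8 15 14 5)(9 12 13) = [8, 1, 2, 3, 4, 0, 6, 7, 15, 12, 10, 11, 13, 9, 5, 14]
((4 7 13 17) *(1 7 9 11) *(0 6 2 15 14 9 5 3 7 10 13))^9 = ((0 6 2 15 14 9 11 1 10 13 17 4 5 3 7))^9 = (0 13 15 5 11)(1 6 17 14 3)(2 4 9 7 10)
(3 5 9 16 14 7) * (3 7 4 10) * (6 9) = (3 5 6 9 16 14 4 10) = [0, 1, 2, 5, 10, 6, 9, 7, 8, 16, 3, 11, 12, 13, 4, 15, 14]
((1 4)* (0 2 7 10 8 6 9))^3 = ((0 2 7 10 8 6 9)(1 4))^3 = (0 10 9 7 6 2 8)(1 4)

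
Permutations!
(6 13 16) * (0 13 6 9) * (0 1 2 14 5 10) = (0 13 16 9 1 2 14 5 10) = [13, 2, 14, 3, 4, 10, 6, 7, 8, 1, 0, 11, 12, 16, 5, 15, 9]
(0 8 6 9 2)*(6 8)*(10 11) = (0 6 9 2)(10 11) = [6, 1, 0, 3, 4, 5, 9, 7, 8, 2, 11, 10]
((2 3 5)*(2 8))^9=(2 3 5 8)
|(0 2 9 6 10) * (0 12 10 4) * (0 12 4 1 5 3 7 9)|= |(0 2)(1 5 3 7 9 6)(4 12 10)|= 6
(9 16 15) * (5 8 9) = (5 8 9 16 15) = [0, 1, 2, 3, 4, 8, 6, 7, 9, 16, 10, 11, 12, 13, 14, 5, 15]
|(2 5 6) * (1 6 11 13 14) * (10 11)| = |(1 6 2 5 10 11 13 14)| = 8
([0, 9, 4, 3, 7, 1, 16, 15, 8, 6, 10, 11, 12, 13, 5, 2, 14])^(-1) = [0, 5, 15, 3, 2, 14, 9, 4, 8, 1, 10, 11, 12, 13, 16, 7, 6]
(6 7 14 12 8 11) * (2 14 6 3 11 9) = (2 14 12 8 9)(3 11)(6 7) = [0, 1, 14, 11, 4, 5, 7, 6, 9, 2, 10, 3, 8, 13, 12]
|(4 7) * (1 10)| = |(1 10)(4 7)| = 2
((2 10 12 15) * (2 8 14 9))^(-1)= (2 9 14 8 15 12 10)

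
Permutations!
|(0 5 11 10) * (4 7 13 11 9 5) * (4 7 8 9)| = 20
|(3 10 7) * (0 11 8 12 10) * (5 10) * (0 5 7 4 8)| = 14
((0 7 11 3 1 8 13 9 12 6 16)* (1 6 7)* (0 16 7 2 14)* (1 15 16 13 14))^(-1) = ((0 15 16 13 9 12 2 1 8 14)(3 6 7 11))^(-1) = (0 14 8 1 2 12 9 13 16 15)(3 11 7 6)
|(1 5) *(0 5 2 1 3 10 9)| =10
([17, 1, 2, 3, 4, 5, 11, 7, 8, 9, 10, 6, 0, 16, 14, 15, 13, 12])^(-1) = [12, 1, 2, 3, 4, 5, 11, 7, 8, 9, 10, 6, 17, 16, 14, 15, 13, 0]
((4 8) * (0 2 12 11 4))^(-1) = ((0 2 12 11 4 8))^(-1) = (0 8 4 11 12 2)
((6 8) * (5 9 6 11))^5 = (11)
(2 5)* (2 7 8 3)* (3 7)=[0, 1, 5, 2, 4, 3, 6, 8, 7]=(2 5 3)(7 8)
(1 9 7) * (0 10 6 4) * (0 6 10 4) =(10)(0 4 6)(1 9 7) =[4, 9, 2, 3, 6, 5, 0, 1, 8, 7, 10]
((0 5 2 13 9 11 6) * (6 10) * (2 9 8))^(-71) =(0 5 9 11 10 6)(2 13 8) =((0 5 9 11 10 6)(2 13 8))^(-71)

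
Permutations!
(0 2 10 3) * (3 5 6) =(0 2 10 5 6 3) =[2, 1, 10, 0, 4, 6, 3, 7, 8, 9, 5]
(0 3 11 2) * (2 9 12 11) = (0 3 2)(9 12 11) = [3, 1, 0, 2, 4, 5, 6, 7, 8, 12, 10, 9, 11]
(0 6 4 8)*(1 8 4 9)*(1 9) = [6, 8, 2, 3, 4, 5, 1, 7, 0, 9] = (9)(0 6 1 8)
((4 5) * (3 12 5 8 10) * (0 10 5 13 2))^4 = (0 13 3)(2 12 10)(4 8 5)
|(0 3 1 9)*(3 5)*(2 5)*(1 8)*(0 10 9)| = |(0 2 5 3 8 1)(9 10)| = 6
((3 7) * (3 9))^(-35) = (3 7 9) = ((3 7 9))^(-35)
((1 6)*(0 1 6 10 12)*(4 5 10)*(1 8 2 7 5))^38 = (0 7 12 2 10 8 5)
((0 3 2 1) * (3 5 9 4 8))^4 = ((0 5 9 4 8 3 2 1))^4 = (0 8)(1 4)(2 9)(3 5)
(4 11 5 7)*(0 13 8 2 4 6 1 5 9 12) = (0 13 8 2 4 11 9 12)(1 5 7 6) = [13, 5, 4, 3, 11, 7, 1, 6, 2, 12, 10, 9, 0, 8]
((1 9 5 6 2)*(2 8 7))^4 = (1 8 9 7 5 2 6)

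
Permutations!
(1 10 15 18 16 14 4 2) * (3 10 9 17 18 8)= [0, 9, 1, 10, 2, 5, 6, 7, 3, 17, 15, 11, 12, 13, 4, 8, 14, 18, 16]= (1 9 17 18 16 14 4 2)(3 10 15 8)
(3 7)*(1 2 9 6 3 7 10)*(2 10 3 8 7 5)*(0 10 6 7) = (0 10 1 6 8)(2 9 7 5) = [10, 6, 9, 3, 4, 2, 8, 5, 0, 7, 1]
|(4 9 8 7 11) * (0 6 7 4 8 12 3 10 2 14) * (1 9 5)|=|(0 6 7 11 8 4 5 1 9 12 3 10 2 14)|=14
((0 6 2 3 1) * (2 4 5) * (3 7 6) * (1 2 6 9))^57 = (0 7)(1 2)(3 9)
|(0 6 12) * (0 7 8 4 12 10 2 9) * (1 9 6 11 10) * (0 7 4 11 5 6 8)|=12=|(0 5 6 1 9 7)(2 8 11 10)(4 12)|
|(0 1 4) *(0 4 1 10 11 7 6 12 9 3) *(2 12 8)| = 10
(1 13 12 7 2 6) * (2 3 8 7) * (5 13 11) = (1 11 5 13 12 2 6)(3 8 7) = [0, 11, 6, 8, 4, 13, 1, 3, 7, 9, 10, 5, 2, 12]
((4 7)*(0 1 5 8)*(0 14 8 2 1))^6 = ((1 5 2)(4 7)(8 14))^6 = (14)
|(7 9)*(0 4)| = 2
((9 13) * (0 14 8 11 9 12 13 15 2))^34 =(0 2 15 9 11 8 14)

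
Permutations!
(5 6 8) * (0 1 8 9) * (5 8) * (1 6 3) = [6, 5, 2, 1, 4, 3, 9, 7, 8, 0] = (0 6 9)(1 5 3)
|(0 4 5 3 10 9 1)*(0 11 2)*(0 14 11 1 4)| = 15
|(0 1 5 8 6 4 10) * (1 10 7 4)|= |(0 10)(1 5 8 6)(4 7)|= 4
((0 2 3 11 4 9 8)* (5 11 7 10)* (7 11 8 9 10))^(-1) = ((0 2 3 11 4 10 5 8))^(-1) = (0 8 5 10 4 11 3 2)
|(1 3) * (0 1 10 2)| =5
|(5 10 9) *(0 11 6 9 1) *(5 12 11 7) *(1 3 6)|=|(0 7 5 10 3 6 9 12 11 1)|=10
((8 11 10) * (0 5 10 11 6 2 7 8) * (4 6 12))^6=((0 5 10)(2 7 8 12 4 6))^6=(12)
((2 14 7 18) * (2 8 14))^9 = (7 18 8 14) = ((7 18 8 14))^9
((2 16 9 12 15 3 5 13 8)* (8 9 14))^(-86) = ((2 16 14 8)(3 5 13 9 12 15))^(-86) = (2 14)(3 12 13)(5 15 9)(8 16)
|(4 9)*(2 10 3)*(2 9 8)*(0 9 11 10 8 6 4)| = 6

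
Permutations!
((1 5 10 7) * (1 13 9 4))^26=((1 5 10 7 13 9 4))^26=(1 9 7 5 4 13 10)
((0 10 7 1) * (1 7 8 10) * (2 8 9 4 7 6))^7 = (10)(0 1)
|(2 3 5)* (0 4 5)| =|(0 4 5 2 3)| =5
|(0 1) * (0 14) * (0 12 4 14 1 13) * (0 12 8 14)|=4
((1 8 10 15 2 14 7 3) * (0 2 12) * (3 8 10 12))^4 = (15)(0 8 14)(2 12 7)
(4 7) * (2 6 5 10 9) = [0, 1, 6, 3, 7, 10, 5, 4, 8, 2, 9] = (2 6 5 10 9)(4 7)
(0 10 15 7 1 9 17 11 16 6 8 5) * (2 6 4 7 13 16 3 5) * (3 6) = (0 10 15 13 16 4 7 1 9 17 11 6 8 2 3 5) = [10, 9, 3, 5, 7, 0, 8, 1, 2, 17, 15, 6, 12, 16, 14, 13, 4, 11]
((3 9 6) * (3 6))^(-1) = (3 9)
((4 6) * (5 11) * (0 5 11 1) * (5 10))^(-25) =(11)(0 1 5 10)(4 6)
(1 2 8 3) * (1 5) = (1 2 8 3 5) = [0, 2, 8, 5, 4, 1, 6, 7, 3]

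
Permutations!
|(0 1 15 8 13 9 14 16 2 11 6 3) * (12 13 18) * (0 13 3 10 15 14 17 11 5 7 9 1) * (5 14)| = |(1 5 7 9 17 11 6 10 15 8 18 12 3 13)(2 14 16)| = 42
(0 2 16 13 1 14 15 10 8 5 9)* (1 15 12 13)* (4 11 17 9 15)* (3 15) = (0 2 16 1 14 12 13 4 11 17 9)(3 15 10 8 5) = [2, 14, 16, 15, 11, 3, 6, 7, 5, 0, 8, 17, 13, 4, 12, 10, 1, 9]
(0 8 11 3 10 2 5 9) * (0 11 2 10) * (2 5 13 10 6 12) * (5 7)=(0 8 7 5 9 11 3)(2 13 10 6 12)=[8, 1, 13, 0, 4, 9, 12, 5, 7, 11, 6, 3, 2, 10]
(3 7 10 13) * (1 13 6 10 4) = (1 13 3 7 4)(6 10) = [0, 13, 2, 7, 1, 5, 10, 4, 8, 9, 6, 11, 12, 3]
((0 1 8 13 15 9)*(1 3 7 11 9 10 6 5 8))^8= ((0 3 7 11 9)(5 8 13 15 10 6))^8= (0 11 3 9 7)(5 13 10)(6 8 15)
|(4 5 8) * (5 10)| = 4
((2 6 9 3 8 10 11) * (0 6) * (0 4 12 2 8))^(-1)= (0 3 9 6)(2 12 4)(8 11 10)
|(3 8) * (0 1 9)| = |(0 1 9)(3 8)| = 6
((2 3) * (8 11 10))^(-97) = (2 3)(8 10 11)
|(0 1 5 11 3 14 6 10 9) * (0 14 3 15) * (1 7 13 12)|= |(0 7 13 12 1 5 11 15)(6 10 9 14)|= 8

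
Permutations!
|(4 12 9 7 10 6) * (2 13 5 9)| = 9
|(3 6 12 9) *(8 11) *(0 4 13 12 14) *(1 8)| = 24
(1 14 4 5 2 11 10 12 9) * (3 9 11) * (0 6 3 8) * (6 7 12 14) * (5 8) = (0 7 12 11 10 14 4 8)(1 6 3 9)(2 5) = [7, 6, 5, 9, 8, 2, 3, 12, 0, 1, 14, 10, 11, 13, 4]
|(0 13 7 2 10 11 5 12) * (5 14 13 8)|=12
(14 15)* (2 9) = (2 9)(14 15) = [0, 1, 9, 3, 4, 5, 6, 7, 8, 2, 10, 11, 12, 13, 15, 14]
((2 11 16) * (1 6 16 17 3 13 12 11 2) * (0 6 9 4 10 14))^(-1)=(0 14 10 4 9 1 16 6)(3 17 11 12 13)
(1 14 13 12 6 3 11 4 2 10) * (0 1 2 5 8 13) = (0 1 14)(2 10)(3 11 4 5 8 13 12 6) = [1, 14, 10, 11, 5, 8, 3, 7, 13, 9, 2, 4, 6, 12, 0]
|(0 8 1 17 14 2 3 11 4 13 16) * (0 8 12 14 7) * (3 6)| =|(0 12 14 2 6 3 11 4 13 16 8 1 17 7)| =14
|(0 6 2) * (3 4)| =|(0 6 2)(3 4)| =6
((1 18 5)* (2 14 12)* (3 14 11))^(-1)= (1 5 18)(2 12 14 3 11)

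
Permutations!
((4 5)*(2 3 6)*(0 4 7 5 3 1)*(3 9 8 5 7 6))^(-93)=((0 4 9 8 5 6 2 1))^(-93)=(0 8 2 4 5 1 9 6)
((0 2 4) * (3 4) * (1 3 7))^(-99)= ((0 2 7 1 3 4))^(-99)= (0 1)(2 3)(4 7)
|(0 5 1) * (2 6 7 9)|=|(0 5 1)(2 6 7 9)|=12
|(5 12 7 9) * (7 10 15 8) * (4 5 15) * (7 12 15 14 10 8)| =14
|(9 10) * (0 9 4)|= 4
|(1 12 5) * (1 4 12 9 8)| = 3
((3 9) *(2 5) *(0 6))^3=((0 6)(2 5)(3 9))^3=(0 6)(2 5)(3 9)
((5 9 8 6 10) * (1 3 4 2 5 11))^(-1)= ((1 3 4 2 5 9 8 6 10 11))^(-1)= (1 11 10 6 8 9 5 2 4 3)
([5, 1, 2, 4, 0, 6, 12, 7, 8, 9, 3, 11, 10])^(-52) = (0 10 5 3 6 4 12)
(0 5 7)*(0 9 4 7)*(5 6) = (0 6 5)(4 7 9) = [6, 1, 2, 3, 7, 0, 5, 9, 8, 4]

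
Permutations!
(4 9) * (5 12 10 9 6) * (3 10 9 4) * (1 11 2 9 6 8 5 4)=(1 11 2 9 3 10)(4 8 5 12 6)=[0, 11, 9, 10, 8, 12, 4, 7, 5, 3, 1, 2, 6]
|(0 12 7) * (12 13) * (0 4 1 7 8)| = 12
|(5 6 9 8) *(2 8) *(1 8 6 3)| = 12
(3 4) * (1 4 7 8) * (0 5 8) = (0 5 8 1 4 3 7) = [5, 4, 2, 7, 3, 8, 6, 0, 1]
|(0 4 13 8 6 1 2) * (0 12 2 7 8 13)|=|(13)(0 4)(1 7 8 6)(2 12)|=4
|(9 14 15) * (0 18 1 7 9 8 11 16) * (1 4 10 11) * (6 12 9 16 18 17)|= 44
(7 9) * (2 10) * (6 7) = (2 10)(6 7 9) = [0, 1, 10, 3, 4, 5, 7, 9, 8, 6, 2]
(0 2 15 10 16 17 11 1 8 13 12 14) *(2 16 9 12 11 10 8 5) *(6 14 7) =[16, 5, 15, 3, 4, 2, 14, 6, 13, 12, 9, 1, 7, 11, 0, 8, 17, 10] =(0 16 17 10 9 12 7 6 14)(1 5 2 15 8 13 11)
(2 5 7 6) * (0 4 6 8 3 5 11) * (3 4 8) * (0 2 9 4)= (0 8)(2 11)(3 5 7)(4 6 9)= [8, 1, 11, 5, 6, 7, 9, 3, 0, 4, 10, 2]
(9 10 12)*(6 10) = [0, 1, 2, 3, 4, 5, 10, 7, 8, 6, 12, 11, 9] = (6 10 12 9)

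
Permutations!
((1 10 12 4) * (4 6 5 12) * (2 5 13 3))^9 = (2 6)(3 12)(5 13)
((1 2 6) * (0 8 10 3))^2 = ((0 8 10 3)(1 2 6))^2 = (0 10)(1 6 2)(3 8)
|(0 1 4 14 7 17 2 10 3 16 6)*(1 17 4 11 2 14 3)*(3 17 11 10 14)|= 10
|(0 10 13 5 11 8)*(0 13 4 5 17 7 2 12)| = |(0 10 4 5 11 8 13 17 7 2 12)| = 11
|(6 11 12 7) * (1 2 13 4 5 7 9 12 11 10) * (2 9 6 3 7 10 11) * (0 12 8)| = 12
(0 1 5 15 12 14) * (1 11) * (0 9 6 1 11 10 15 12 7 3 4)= (0 10 15 7 3 4)(1 5 12 14 9 6)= [10, 5, 2, 4, 0, 12, 1, 3, 8, 6, 15, 11, 14, 13, 9, 7]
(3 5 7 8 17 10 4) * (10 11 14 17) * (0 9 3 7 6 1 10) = (0 9 3 5 6 1 10 4 7 8)(11 14 17) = [9, 10, 2, 5, 7, 6, 1, 8, 0, 3, 4, 14, 12, 13, 17, 15, 16, 11]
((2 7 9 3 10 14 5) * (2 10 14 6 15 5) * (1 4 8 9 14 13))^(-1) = (1 13 3 9 8 4)(2 14 7)(5 15 6 10)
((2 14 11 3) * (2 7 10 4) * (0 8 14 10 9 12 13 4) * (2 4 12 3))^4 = (0 2 14)(3 7 9)(8 10 11)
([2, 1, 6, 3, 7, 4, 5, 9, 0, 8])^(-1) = (0 8 9 7 4 5 6 2)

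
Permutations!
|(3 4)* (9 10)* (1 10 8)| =|(1 10 9 8)(3 4)| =4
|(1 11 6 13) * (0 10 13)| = 6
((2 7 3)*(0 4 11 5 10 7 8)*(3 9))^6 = (0 9 11 2 10)(3 5 8 7 4)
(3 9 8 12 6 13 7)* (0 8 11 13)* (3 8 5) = (0 5 3 9 11 13 7 8 12 6) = [5, 1, 2, 9, 4, 3, 0, 8, 12, 11, 10, 13, 6, 7]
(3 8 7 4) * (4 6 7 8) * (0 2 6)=(8)(0 2 6 7)(3 4)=[2, 1, 6, 4, 3, 5, 7, 0, 8]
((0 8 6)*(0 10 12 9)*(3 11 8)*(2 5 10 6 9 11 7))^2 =(0 7 5 12 8)(2 10 11 9 3)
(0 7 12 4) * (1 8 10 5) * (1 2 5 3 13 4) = (0 7 12 1 8 10 3 13 4)(2 5) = [7, 8, 5, 13, 0, 2, 6, 12, 10, 9, 3, 11, 1, 4]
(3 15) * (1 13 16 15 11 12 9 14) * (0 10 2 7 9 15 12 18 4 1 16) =(0 10 2 7 9 14 16 12 15 3 11 18 4 1 13) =[10, 13, 7, 11, 1, 5, 6, 9, 8, 14, 2, 18, 15, 0, 16, 3, 12, 17, 4]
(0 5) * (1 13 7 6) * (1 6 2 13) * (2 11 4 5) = (0 2 13 7 11 4 5) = [2, 1, 13, 3, 5, 0, 6, 11, 8, 9, 10, 4, 12, 7]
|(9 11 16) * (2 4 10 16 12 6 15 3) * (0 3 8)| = 12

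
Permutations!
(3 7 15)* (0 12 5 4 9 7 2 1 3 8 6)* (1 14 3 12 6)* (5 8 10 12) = [6, 5, 14, 2, 9, 4, 0, 15, 1, 7, 12, 11, 8, 13, 3, 10] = (0 6)(1 5 4 9 7 15 10 12 8)(2 14 3)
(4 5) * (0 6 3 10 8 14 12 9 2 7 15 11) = [6, 1, 7, 10, 5, 4, 3, 15, 14, 2, 8, 0, 9, 13, 12, 11] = (0 6 3 10 8 14 12 9 2 7 15 11)(4 5)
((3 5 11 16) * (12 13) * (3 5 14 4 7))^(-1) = ((3 14 4 7)(5 11 16)(12 13))^(-1) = (3 7 4 14)(5 16 11)(12 13)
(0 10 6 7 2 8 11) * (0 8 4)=(0 10 6 7 2 4)(8 11)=[10, 1, 4, 3, 0, 5, 7, 2, 11, 9, 6, 8]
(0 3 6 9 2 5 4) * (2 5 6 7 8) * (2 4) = [3, 1, 6, 7, 0, 2, 9, 8, 4, 5] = (0 3 7 8 4)(2 6 9 5)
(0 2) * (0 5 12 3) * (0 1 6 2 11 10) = (0 11 10)(1 6 2 5 12 3) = [11, 6, 5, 1, 4, 12, 2, 7, 8, 9, 0, 10, 3]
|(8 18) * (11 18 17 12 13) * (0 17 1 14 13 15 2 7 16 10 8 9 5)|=16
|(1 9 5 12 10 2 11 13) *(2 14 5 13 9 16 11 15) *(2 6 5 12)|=60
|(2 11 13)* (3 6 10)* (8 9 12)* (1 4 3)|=|(1 4 3 6 10)(2 11 13)(8 9 12)|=15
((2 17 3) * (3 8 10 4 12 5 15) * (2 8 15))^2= ((2 17 15 3 8 10 4 12 5))^2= (2 15 8 4 5 17 3 10 12)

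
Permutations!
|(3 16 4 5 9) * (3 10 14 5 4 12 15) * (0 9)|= |(0 9 10 14 5)(3 16 12 15)|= 20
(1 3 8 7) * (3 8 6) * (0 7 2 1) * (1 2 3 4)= (0 7)(1 8 3 6 4)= [7, 8, 2, 6, 1, 5, 4, 0, 3]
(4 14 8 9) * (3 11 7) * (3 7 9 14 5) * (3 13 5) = [0, 1, 2, 11, 3, 13, 6, 7, 14, 4, 10, 9, 12, 5, 8] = (3 11 9 4)(5 13)(8 14)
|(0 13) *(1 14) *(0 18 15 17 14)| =7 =|(0 13 18 15 17 14 1)|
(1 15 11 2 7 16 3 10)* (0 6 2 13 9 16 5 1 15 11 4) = (0 6 2 7 5 1 11 13 9 16 3 10 15 4) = [6, 11, 7, 10, 0, 1, 2, 5, 8, 16, 15, 13, 12, 9, 14, 4, 3]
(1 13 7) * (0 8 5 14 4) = [8, 13, 2, 3, 0, 14, 6, 1, 5, 9, 10, 11, 12, 7, 4] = (0 8 5 14 4)(1 13 7)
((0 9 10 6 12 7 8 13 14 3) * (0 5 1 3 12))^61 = ((0 9 10 6)(1 3 5)(7 8 13 14 12))^61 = (0 9 10 6)(1 3 5)(7 8 13 14 12)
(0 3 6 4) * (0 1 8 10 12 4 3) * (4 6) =(1 8 10 12 6 3 4) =[0, 8, 2, 4, 1, 5, 3, 7, 10, 9, 12, 11, 6]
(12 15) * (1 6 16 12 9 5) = [0, 6, 2, 3, 4, 1, 16, 7, 8, 5, 10, 11, 15, 13, 14, 9, 12] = (1 6 16 12 15 9 5)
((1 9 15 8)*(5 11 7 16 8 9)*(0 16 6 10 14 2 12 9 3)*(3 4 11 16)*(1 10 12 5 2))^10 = (1 16 14 5 10 2 8)(4 6 15 7 9 11 12)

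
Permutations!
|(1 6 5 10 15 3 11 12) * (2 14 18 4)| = 8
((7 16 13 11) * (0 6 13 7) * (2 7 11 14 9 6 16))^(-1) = (0 11 16)(2 7)(6 9 14 13)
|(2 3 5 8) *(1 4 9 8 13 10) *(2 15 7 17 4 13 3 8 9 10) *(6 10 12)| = 22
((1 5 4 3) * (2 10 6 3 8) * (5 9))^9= (10)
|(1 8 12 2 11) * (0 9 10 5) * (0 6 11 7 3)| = 12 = |(0 9 10 5 6 11 1 8 12 2 7 3)|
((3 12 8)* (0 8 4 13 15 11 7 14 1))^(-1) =(0 1 14 7 11 15 13 4 12 3 8)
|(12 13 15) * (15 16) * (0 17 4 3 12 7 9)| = 10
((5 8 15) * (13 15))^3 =((5 8 13 15))^3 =(5 15 13 8)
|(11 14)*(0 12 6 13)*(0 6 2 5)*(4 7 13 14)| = |(0 12 2 5)(4 7 13 6 14 11)| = 12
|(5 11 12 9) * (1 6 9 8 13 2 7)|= 10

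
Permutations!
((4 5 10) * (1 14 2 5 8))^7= (14)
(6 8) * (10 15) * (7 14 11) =(6 8)(7 14 11)(10 15) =[0, 1, 2, 3, 4, 5, 8, 14, 6, 9, 15, 7, 12, 13, 11, 10]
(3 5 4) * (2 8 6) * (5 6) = [0, 1, 8, 6, 3, 4, 2, 7, 5] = (2 8 5 4 3 6)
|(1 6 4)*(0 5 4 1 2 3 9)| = |(0 5 4 2 3 9)(1 6)| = 6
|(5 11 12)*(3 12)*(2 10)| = 4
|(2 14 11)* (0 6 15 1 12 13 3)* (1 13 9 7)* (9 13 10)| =|(0 6 15 10 9 7 1 12 13 3)(2 14 11)| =30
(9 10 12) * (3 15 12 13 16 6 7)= (3 15 12 9 10 13 16 6 7)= [0, 1, 2, 15, 4, 5, 7, 3, 8, 10, 13, 11, 9, 16, 14, 12, 6]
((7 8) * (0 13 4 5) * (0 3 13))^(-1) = (3 5 4 13)(7 8)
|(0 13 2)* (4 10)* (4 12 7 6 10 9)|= 12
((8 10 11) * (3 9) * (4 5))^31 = ((3 9)(4 5)(8 10 11))^31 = (3 9)(4 5)(8 10 11)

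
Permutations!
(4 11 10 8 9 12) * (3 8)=(3 8 9 12 4 11 10)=[0, 1, 2, 8, 11, 5, 6, 7, 9, 12, 3, 10, 4]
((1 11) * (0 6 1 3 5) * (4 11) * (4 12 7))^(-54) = ((0 6 1 12 7 4 11 3 5))^(-54) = (12)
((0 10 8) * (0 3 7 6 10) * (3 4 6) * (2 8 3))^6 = (2 7 3 10 6 4 8)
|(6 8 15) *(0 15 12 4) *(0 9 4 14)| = 6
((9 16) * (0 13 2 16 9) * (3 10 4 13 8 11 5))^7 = ((0 8 11 5 3 10 4 13 2 16))^7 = (0 13 3 8 2 10 11 16 4 5)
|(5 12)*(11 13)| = |(5 12)(11 13)| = 2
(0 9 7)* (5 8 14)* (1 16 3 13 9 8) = (0 8 14 5 1 16 3 13 9 7) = [8, 16, 2, 13, 4, 1, 6, 0, 14, 7, 10, 11, 12, 9, 5, 15, 3]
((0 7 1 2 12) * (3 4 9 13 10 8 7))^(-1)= (0 12 2 1 7 8 10 13 9 4 3)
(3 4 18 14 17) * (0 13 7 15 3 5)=(0 13 7 15 3 4 18 14 17 5)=[13, 1, 2, 4, 18, 0, 6, 15, 8, 9, 10, 11, 12, 7, 17, 3, 16, 5, 14]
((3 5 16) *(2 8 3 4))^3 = (2 5)(3 4)(8 16) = ((2 8 3 5 16 4))^3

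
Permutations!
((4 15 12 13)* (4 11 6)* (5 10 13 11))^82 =(4 12 6 15 11)(5 10 13)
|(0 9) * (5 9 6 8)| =|(0 6 8 5 9)| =5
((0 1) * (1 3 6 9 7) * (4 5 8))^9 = ((0 3 6 9 7 1)(4 5 8))^9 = (0 9)(1 6)(3 7)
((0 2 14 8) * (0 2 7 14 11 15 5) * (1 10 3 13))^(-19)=((0 7 14 8 2 11 15 5)(1 10 3 13))^(-19)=(0 11 14 5 2 7 15 8)(1 10 3 13)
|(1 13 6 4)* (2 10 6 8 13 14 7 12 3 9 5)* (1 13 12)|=|(1 14 7)(2 10 6 4 13 8 12 3 9 5)|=30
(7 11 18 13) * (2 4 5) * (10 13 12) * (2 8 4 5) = (2 5 8 4)(7 11 18 12 10 13) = [0, 1, 5, 3, 2, 8, 6, 11, 4, 9, 13, 18, 10, 7, 14, 15, 16, 17, 12]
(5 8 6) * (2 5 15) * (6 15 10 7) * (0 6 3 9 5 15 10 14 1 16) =(0 6 14 1 16)(2 15)(3 9 5 8 10 7) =[6, 16, 15, 9, 4, 8, 14, 3, 10, 5, 7, 11, 12, 13, 1, 2, 0]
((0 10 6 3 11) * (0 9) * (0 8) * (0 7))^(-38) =(0 6 11 8)(3 9 7 10)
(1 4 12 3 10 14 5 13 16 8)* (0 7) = (0 7)(1 4 12 3 10 14 5 13 16 8) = [7, 4, 2, 10, 12, 13, 6, 0, 1, 9, 14, 11, 3, 16, 5, 15, 8]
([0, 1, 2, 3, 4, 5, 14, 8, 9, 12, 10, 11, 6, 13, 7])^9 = [0, 1, 2, 3, 4, 5, 8, 12, 6, 14, 10, 11, 7, 13, 9]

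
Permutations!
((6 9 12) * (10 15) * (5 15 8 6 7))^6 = (5 12 6 10)(7 9 8 15)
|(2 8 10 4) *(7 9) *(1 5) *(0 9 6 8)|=8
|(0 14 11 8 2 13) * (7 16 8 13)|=4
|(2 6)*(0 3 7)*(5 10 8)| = 6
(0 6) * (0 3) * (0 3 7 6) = (6 7) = [0, 1, 2, 3, 4, 5, 7, 6]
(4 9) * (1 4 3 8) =(1 4 9 3 8) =[0, 4, 2, 8, 9, 5, 6, 7, 1, 3]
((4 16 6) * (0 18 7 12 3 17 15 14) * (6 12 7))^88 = (0 15 3 16 6)(4 18 14 17 12)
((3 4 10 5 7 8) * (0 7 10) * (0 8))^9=((0 7)(3 4 8)(5 10))^9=(0 7)(5 10)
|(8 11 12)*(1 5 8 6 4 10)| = 8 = |(1 5 8 11 12 6 4 10)|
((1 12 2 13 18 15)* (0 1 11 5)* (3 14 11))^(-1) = ((0 1 12 2 13 18 15 3 14 11 5))^(-1) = (0 5 11 14 3 15 18 13 2 12 1)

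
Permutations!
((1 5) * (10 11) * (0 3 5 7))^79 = (0 7 1 5 3)(10 11)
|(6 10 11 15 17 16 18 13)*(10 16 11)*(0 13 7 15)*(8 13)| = 10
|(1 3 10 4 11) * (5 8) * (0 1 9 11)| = |(0 1 3 10 4)(5 8)(9 11)| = 10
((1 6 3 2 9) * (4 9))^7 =((1 6 3 2 4 9))^7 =(1 6 3 2 4 9)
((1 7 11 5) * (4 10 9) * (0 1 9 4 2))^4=(0 5 1 9 7 2 11)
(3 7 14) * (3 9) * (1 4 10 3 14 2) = (1 4 10 3 7 2)(9 14) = [0, 4, 1, 7, 10, 5, 6, 2, 8, 14, 3, 11, 12, 13, 9]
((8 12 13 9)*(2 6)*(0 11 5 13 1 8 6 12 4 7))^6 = ((0 11 5 13 9 6 2 12 1 8 4 7))^6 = (0 2)(1 5)(4 9)(6 7)(8 13)(11 12)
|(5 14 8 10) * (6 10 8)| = |(5 14 6 10)| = 4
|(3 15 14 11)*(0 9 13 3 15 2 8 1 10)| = |(0 9 13 3 2 8 1 10)(11 15 14)| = 24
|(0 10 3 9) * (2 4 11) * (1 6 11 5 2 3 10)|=6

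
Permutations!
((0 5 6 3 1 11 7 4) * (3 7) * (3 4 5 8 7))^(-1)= (0 4 11 1 3 6 5 7 8)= ((0 8 7 5 6 3 1 11 4))^(-1)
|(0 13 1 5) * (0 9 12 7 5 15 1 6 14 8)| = |(0 13 6 14 8)(1 15)(5 9 12 7)| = 20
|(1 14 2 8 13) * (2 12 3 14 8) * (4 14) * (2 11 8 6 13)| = |(1 6 13)(2 11 8)(3 4 14 12)| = 12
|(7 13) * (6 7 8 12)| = |(6 7 13 8 12)| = 5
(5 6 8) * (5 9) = [0, 1, 2, 3, 4, 6, 8, 7, 9, 5] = (5 6 8 9)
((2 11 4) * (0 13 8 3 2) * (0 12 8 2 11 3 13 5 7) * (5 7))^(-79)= ((0 7)(2 3 11 4 12 8 13))^(-79)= (0 7)(2 8 4 3 13 12 11)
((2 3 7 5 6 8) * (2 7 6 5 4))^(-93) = (2 8)(3 7)(4 6)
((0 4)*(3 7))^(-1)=((0 4)(3 7))^(-1)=(0 4)(3 7)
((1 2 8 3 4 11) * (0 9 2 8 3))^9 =(0 9 2 3 4 11 1 8) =((0 9 2 3 4 11 1 8))^9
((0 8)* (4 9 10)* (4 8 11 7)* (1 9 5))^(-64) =(0 8 10 9 1 5 4 7 11)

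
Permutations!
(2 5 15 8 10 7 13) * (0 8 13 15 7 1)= [8, 0, 5, 3, 4, 7, 6, 15, 10, 9, 1, 11, 12, 2, 14, 13]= (0 8 10 1)(2 5 7 15 13)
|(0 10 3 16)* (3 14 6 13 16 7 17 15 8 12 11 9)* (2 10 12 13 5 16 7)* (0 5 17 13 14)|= 70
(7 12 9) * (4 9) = (4 9 7 12) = [0, 1, 2, 3, 9, 5, 6, 12, 8, 7, 10, 11, 4]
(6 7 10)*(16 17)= (6 7 10)(16 17)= [0, 1, 2, 3, 4, 5, 7, 10, 8, 9, 6, 11, 12, 13, 14, 15, 17, 16]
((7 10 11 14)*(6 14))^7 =((6 14 7 10 11))^7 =(6 7 11 14 10)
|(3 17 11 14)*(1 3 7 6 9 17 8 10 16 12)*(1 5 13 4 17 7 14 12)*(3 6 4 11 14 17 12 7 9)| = 6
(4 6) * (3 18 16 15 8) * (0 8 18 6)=[8, 1, 2, 6, 0, 5, 4, 7, 3, 9, 10, 11, 12, 13, 14, 18, 15, 17, 16]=(0 8 3 6 4)(15 18 16)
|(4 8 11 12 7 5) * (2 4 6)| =|(2 4 8 11 12 7 5 6)| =8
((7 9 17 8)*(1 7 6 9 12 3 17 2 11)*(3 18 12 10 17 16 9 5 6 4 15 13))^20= (18)(1 13 7 3 10 16 17 9 8 2 4 11 15)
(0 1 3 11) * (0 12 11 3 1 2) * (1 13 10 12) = [2, 13, 0, 3, 4, 5, 6, 7, 8, 9, 12, 1, 11, 10] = (0 2)(1 13 10 12 11)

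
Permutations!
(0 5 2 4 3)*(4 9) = (0 5 2 9 4 3) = [5, 1, 9, 0, 3, 2, 6, 7, 8, 4]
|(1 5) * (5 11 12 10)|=5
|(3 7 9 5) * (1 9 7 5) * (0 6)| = |(0 6)(1 9)(3 5)| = 2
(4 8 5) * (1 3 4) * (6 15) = (1 3 4 8 5)(6 15) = [0, 3, 2, 4, 8, 1, 15, 7, 5, 9, 10, 11, 12, 13, 14, 6]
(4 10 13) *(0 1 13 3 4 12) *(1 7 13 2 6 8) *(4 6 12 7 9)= (0 9 4 10 3 6 8 1 2 12)(7 13)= [9, 2, 12, 6, 10, 5, 8, 13, 1, 4, 3, 11, 0, 7]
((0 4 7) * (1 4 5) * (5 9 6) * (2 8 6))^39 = (0 8 1)(2 5 7)(4 9 6)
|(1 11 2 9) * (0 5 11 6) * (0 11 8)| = 15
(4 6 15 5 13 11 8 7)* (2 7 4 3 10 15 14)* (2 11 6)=[0, 1, 7, 10, 2, 13, 14, 3, 4, 9, 15, 8, 12, 6, 11, 5]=(2 7 3 10 15 5 13 6 14 11 8 4)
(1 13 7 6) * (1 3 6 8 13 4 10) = (1 4 10)(3 6)(7 8 13) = [0, 4, 2, 6, 10, 5, 3, 8, 13, 9, 1, 11, 12, 7]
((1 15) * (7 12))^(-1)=(1 15)(7 12)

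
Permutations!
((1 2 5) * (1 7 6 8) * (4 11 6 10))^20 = (1 5 10 11 8 2 7 4 6)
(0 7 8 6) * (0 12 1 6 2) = (0 7 8 2)(1 6 12) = [7, 6, 0, 3, 4, 5, 12, 8, 2, 9, 10, 11, 1]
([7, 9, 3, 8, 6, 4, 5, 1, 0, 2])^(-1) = [8, 7, 9, 2, 5, 6, 4, 0, 3, 1]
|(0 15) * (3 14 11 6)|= |(0 15)(3 14 11 6)|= 4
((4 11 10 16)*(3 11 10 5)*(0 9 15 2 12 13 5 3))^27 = ((0 9 15 2 12 13 5)(3 11)(4 10 16))^27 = (16)(0 5 13 12 2 15 9)(3 11)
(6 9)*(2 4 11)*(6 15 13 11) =(2 4 6 9 15 13 11) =[0, 1, 4, 3, 6, 5, 9, 7, 8, 15, 10, 2, 12, 11, 14, 13]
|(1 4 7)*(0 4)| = 4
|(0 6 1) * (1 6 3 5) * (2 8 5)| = 6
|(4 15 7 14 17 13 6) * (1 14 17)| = 6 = |(1 14)(4 15 7 17 13 6)|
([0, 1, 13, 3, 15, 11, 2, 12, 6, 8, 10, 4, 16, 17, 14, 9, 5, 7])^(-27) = (2 6 8 9 15 4 11 5 16 12 7 17 13)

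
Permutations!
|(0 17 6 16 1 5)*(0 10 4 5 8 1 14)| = 30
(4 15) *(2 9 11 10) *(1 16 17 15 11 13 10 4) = (1 16 17 15)(2 9 13 10)(4 11) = [0, 16, 9, 3, 11, 5, 6, 7, 8, 13, 2, 4, 12, 10, 14, 1, 17, 15]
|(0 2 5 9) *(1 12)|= 4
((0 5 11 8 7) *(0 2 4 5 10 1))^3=((0 10 1)(2 4 5 11 8 7))^3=(2 11)(4 8)(5 7)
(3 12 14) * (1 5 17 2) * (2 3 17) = [0, 5, 1, 12, 4, 2, 6, 7, 8, 9, 10, 11, 14, 13, 17, 15, 16, 3] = (1 5 2)(3 12 14 17)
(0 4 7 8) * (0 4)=(4 7 8)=[0, 1, 2, 3, 7, 5, 6, 8, 4]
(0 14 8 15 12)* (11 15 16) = (0 14 8 16 11 15 12) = [14, 1, 2, 3, 4, 5, 6, 7, 16, 9, 10, 15, 0, 13, 8, 12, 11]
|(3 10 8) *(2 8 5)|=5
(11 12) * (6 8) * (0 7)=(0 7)(6 8)(11 12)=[7, 1, 2, 3, 4, 5, 8, 0, 6, 9, 10, 12, 11]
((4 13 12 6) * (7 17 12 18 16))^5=((4 13 18 16 7 17 12 6))^5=(4 17 18 6 7 13 12 16)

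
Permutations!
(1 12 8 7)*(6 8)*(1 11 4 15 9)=(1 12 6 8 7 11 4 15 9)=[0, 12, 2, 3, 15, 5, 8, 11, 7, 1, 10, 4, 6, 13, 14, 9]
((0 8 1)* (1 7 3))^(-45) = ((0 8 7 3 1))^(-45) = (8)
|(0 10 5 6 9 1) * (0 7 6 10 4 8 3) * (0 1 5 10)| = 9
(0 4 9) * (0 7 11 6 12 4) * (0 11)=(0 11 6 12 4 9 7)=[11, 1, 2, 3, 9, 5, 12, 0, 8, 7, 10, 6, 4]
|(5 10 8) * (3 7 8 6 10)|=|(3 7 8 5)(6 10)|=4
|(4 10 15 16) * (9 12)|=4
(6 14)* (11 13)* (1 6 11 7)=(1 6 14 11 13 7)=[0, 6, 2, 3, 4, 5, 14, 1, 8, 9, 10, 13, 12, 7, 11]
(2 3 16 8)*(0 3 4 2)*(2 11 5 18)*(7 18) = (0 3 16 8)(2 4 11 5 7 18) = [3, 1, 4, 16, 11, 7, 6, 18, 0, 9, 10, 5, 12, 13, 14, 15, 8, 17, 2]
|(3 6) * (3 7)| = |(3 6 7)| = 3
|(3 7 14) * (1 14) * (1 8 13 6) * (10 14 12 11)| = 10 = |(1 12 11 10 14 3 7 8 13 6)|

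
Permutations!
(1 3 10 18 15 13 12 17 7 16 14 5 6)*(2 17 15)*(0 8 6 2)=[8, 3, 17, 10, 4, 2, 1, 16, 6, 9, 18, 11, 15, 12, 5, 13, 14, 7, 0]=(0 8 6 1 3 10 18)(2 17 7 16 14 5)(12 15 13)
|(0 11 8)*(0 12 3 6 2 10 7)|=9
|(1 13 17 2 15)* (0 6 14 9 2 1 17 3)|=10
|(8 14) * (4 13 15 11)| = 4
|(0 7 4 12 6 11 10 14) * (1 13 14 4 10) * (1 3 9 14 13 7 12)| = |(0 12 6 11 3 9 14)(1 7 10 4)| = 28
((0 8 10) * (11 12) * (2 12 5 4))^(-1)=(0 10 8)(2 4 5 11 12)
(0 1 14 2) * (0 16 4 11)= [1, 14, 16, 3, 11, 5, 6, 7, 8, 9, 10, 0, 12, 13, 2, 15, 4]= (0 1 14 2 16 4 11)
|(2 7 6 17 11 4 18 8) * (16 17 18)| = |(2 7 6 18 8)(4 16 17 11)| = 20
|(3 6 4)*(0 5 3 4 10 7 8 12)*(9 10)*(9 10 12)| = 9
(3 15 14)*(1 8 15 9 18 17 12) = (1 8 15 14 3 9 18 17 12) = [0, 8, 2, 9, 4, 5, 6, 7, 15, 18, 10, 11, 1, 13, 3, 14, 16, 12, 17]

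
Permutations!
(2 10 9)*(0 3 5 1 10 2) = (0 3 5 1 10 9) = [3, 10, 2, 5, 4, 1, 6, 7, 8, 0, 9]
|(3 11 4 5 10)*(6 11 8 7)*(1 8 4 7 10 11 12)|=|(1 8 10 3 4 5 11 7 6 12)|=10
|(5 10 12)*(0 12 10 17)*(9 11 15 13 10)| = |(0 12 5 17)(9 11 15 13 10)| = 20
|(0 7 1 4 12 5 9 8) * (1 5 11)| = 20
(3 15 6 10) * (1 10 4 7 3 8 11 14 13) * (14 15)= (1 10 8 11 15 6 4 7 3 14 13)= [0, 10, 2, 14, 7, 5, 4, 3, 11, 9, 8, 15, 12, 1, 13, 6]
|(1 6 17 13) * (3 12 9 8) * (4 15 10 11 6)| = |(1 4 15 10 11 6 17 13)(3 12 9 8)| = 8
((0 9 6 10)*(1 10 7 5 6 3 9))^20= (0 10 1)(5 7 6)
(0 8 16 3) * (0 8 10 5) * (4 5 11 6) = [10, 1, 2, 8, 5, 0, 4, 7, 16, 9, 11, 6, 12, 13, 14, 15, 3] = (0 10 11 6 4 5)(3 8 16)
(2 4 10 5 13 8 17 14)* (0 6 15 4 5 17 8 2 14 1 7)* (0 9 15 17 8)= (0 6 17 1 7 9 15 4 10 8)(2 5 13)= [6, 7, 5, 3, 10, 13, 17, 9, 0, 15, 8, 11, 12, 2, 14, 4, 16, 1]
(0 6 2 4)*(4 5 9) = [6, 1, 5, 3, 0, 9, 2, 7, 8, 4] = (0 6 2 5 9 4)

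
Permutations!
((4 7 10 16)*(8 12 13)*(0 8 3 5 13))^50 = (0 12 8)(3 13 5)(4 10)(7 16)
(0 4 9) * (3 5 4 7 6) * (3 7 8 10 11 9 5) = (0 8 10 11 9)(4 5)(6 7) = [8, 1, 2, 3, 5, 4, 7, 6, 10, 0, 11, 9]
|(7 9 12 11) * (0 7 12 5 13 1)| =6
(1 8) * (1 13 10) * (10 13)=(13)(1 8 10)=[0, 8, 2, 3, 4, 5, 6, 7, 10, 9, 1, 11, 12, 13]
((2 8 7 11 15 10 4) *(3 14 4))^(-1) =(2 4 14 3 10 15 11 7 8)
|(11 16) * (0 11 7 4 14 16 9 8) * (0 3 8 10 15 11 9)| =|(0 9 10 15 11)(3 8)(4 14 16 7)| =20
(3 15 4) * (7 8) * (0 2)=(0 2)(3 15 4)(7 8)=[2, 1, 0, 15, 3, 5, 6, 8, 7, 9, 10, 11, 12, 13, 14, 4]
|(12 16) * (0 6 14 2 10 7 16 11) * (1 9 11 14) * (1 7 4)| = 12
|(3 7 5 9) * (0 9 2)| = 6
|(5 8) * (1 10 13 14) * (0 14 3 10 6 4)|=|(0 14 1 6 4)(3 10 13)(5 8)|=30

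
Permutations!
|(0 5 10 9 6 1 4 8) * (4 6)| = 6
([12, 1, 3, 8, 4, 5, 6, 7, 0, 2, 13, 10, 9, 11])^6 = (13)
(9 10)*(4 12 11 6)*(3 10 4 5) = (3 10 9 4 12 11 6 5) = [0, 1, 2, 10, 12, 3, 5, 7, 8, 4, 9, 6, 11]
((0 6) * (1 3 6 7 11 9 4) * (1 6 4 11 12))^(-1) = (0 6 4 3 1 12 7)(9 11)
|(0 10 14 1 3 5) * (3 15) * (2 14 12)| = |(0 10 12 2 14 1 15 3 5)| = 9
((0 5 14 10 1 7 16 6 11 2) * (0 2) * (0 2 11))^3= (0 10 16 5 1 6 14 7)(2 11)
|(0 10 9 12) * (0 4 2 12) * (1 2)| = |(0 10 9)(1 2 12 4)| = 12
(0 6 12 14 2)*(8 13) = (0 6 12 14 2)(8 13) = [6, 1, 0, 3, 4, 5, 12, 7, 13, 9, 10, 11, 14, 8, 2]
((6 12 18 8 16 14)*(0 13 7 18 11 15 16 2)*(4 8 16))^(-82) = (0 15 14 13 4 6 7 8 12 18 2 11 16)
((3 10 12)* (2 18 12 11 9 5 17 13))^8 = ((2 18 12 3 10 11 9 5 17 13))^8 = (2 17 9 10 12)(3 18 13 5 11)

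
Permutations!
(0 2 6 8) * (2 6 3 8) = (0 6 2 3 8) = [6, 1, 3, 8, 4, 5, 2, 7, 0]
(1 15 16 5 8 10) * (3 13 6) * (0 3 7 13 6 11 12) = (0 3 6 7 13 11 12)(1 15 16 5 8 10) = [3, 15, 2, 6, 4, 8, 7, 13, 10, 9, 1, 12, 0, 11, 14, 16, 5]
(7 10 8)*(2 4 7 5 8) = [0, 1, 4, 3, 7, 8, 6, 10, 5, 9, 2] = (2 4 7 10)(5 8)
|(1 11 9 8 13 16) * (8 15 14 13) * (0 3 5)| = |(0 3 5)(1 11 9 15 14 13 16)| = 21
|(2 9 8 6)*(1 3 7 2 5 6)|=6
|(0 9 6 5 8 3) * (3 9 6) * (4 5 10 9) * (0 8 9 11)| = |(0 6 10 11)(3 8 4 5 9)| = 20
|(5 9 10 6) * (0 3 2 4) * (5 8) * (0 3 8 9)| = 3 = |(0 8 5)(2 4 3)(6 9 10)|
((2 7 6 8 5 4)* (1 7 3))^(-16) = (8)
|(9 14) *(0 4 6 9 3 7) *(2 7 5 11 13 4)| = 24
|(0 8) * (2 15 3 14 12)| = 10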